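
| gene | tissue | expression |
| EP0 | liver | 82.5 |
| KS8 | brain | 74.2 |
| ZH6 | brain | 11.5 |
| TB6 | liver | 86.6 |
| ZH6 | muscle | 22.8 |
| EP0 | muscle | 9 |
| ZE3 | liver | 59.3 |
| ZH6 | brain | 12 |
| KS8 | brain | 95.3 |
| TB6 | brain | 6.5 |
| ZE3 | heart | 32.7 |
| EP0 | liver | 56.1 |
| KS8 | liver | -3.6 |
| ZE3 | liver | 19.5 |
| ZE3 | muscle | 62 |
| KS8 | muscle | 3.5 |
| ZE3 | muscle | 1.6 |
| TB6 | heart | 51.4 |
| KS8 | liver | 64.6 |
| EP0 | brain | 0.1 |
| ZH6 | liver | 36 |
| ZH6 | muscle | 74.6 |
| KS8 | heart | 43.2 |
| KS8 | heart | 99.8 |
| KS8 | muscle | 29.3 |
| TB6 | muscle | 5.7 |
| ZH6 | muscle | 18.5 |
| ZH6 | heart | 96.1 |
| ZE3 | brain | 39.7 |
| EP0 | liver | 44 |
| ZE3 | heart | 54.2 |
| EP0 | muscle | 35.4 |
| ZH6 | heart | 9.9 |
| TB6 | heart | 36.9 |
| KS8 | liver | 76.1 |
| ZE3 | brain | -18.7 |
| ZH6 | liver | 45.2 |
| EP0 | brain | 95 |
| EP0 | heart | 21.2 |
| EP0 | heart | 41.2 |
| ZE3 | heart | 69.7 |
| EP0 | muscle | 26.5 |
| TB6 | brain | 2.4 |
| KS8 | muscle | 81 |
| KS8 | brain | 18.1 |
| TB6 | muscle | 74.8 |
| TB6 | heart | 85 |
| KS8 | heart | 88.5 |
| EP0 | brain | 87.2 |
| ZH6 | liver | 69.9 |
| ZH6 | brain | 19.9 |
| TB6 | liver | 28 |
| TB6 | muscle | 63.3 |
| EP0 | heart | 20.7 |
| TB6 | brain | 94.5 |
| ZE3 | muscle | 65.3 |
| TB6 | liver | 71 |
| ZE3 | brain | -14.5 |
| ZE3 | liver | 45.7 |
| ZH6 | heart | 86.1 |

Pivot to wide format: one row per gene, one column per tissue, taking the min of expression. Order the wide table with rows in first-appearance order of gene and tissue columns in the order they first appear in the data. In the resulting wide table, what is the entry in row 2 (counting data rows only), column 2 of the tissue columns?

18.1

With rows in first-appearance order of gene, row 2 is gene=KS8. tissue columns in first-appearance order: liver, brain, muscle, heart; column 2 is brain.
Long rows with gene=KS8, tissue=brain: min(74.2, 95.3, 18.1) = 18.1.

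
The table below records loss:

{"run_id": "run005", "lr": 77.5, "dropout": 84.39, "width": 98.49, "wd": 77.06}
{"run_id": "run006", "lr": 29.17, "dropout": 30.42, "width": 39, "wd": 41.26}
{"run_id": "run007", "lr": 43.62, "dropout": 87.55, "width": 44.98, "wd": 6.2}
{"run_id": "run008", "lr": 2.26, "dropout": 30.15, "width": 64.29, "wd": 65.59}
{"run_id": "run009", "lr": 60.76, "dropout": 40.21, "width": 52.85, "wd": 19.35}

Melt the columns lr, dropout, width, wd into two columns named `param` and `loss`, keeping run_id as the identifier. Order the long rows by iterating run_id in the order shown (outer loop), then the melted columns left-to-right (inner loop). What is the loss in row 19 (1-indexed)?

20 rows total (5 × 4). Row 19: index ⌊(19-1)/4⌋ = 4 into run_id → run009; (19-1) mod 4 = 2 into the melted columns → width.
So row 19 is (run009, width, 52.85); loss = 52.85.

52.85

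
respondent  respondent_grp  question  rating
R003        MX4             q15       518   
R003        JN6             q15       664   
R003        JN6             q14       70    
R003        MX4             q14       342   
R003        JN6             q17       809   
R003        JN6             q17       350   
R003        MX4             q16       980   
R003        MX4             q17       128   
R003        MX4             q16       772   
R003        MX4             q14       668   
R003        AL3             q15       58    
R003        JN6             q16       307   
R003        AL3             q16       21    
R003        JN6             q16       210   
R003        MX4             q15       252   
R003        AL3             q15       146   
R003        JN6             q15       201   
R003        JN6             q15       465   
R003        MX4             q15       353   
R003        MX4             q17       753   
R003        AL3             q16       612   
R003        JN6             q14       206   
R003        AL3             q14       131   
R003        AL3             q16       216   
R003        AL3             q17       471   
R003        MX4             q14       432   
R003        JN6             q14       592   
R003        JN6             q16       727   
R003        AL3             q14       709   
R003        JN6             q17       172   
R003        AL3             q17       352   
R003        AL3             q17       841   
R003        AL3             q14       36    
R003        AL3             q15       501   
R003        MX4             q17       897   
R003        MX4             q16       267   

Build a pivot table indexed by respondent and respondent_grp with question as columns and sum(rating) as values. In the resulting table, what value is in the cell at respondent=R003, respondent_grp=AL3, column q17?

1664

Rows with respondent=R003, respondent_grp=AL3 and question=q17: rating values are 471, 352, 841.
471 + 352 + 841 = 1664.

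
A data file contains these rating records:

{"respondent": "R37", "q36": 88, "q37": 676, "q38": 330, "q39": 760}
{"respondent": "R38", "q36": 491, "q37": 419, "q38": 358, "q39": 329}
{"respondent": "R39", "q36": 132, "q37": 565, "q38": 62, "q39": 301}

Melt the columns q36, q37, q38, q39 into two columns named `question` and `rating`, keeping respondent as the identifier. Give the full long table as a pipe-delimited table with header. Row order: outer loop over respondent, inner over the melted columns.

Each (respondent, column) pair becomes one row: 3 × 4 = 12 rows.
For example, (R37, q36) → rating=88.

| respondent | question | rating |
| R37 | q36 | 88 |
| R37 | q37 | 676 |
| R37 | q38 | 330 |
| R37 | q39 | 760 |
| R38 | q36 | 491 |
| R38 | q37 | 419 |
| R38 | q38 | 358 |
| R38 | q39 | 329 |
| R39 | q36 | 132 |
| R39 | q37 | 565 |
| R39 | q38 | 62 |
| R39 | q39 | 301 |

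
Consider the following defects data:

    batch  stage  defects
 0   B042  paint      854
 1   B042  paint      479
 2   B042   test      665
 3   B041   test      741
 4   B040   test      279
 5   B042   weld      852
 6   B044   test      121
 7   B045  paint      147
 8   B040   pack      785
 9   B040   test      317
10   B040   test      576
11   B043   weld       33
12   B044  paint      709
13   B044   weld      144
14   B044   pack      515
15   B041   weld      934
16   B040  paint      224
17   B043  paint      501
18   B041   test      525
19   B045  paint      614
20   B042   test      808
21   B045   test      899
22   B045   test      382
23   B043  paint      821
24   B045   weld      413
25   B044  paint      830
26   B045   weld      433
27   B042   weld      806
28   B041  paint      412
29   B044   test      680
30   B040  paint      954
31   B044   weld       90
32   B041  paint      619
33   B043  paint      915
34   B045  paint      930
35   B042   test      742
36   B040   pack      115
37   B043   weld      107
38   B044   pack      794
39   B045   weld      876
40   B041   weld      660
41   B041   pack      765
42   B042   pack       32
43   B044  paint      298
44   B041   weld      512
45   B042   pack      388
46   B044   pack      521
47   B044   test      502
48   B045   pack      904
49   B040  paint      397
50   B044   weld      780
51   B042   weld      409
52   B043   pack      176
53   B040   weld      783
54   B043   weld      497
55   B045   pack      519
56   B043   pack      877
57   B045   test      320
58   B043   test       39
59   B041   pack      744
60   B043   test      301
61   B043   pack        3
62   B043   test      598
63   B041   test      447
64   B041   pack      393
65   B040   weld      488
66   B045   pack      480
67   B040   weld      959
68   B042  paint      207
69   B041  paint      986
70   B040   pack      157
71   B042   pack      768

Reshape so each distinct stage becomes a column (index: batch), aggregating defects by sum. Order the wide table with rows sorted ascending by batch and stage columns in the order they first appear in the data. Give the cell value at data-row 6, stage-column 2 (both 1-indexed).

1601

With rows sorted ascending by batch, row 6 is batch=B045. stage columns in first-appearance order: paint, test, weld, pack; column 2 is test.
Long rows with batch=B045, stage=test: 899 + 382 + 320 = 1601.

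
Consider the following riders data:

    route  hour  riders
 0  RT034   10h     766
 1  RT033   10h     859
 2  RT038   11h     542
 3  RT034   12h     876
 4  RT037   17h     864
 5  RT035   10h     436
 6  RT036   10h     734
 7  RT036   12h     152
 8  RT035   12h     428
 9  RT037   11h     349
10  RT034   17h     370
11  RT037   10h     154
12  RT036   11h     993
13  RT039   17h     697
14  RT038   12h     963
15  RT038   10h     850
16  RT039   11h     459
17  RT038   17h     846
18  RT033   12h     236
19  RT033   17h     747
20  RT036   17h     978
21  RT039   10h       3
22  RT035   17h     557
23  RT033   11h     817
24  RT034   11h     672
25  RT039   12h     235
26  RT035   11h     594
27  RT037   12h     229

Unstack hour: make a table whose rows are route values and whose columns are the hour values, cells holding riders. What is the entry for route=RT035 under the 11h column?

594

Wide layout: rows indexed by route, columns are the 4 distinct hour values (10h, 11h, 12h, 17h).
Cell (route=RT035, hour=11h) draws from the long row where route=RT035 and hour=11h, which has riders=594.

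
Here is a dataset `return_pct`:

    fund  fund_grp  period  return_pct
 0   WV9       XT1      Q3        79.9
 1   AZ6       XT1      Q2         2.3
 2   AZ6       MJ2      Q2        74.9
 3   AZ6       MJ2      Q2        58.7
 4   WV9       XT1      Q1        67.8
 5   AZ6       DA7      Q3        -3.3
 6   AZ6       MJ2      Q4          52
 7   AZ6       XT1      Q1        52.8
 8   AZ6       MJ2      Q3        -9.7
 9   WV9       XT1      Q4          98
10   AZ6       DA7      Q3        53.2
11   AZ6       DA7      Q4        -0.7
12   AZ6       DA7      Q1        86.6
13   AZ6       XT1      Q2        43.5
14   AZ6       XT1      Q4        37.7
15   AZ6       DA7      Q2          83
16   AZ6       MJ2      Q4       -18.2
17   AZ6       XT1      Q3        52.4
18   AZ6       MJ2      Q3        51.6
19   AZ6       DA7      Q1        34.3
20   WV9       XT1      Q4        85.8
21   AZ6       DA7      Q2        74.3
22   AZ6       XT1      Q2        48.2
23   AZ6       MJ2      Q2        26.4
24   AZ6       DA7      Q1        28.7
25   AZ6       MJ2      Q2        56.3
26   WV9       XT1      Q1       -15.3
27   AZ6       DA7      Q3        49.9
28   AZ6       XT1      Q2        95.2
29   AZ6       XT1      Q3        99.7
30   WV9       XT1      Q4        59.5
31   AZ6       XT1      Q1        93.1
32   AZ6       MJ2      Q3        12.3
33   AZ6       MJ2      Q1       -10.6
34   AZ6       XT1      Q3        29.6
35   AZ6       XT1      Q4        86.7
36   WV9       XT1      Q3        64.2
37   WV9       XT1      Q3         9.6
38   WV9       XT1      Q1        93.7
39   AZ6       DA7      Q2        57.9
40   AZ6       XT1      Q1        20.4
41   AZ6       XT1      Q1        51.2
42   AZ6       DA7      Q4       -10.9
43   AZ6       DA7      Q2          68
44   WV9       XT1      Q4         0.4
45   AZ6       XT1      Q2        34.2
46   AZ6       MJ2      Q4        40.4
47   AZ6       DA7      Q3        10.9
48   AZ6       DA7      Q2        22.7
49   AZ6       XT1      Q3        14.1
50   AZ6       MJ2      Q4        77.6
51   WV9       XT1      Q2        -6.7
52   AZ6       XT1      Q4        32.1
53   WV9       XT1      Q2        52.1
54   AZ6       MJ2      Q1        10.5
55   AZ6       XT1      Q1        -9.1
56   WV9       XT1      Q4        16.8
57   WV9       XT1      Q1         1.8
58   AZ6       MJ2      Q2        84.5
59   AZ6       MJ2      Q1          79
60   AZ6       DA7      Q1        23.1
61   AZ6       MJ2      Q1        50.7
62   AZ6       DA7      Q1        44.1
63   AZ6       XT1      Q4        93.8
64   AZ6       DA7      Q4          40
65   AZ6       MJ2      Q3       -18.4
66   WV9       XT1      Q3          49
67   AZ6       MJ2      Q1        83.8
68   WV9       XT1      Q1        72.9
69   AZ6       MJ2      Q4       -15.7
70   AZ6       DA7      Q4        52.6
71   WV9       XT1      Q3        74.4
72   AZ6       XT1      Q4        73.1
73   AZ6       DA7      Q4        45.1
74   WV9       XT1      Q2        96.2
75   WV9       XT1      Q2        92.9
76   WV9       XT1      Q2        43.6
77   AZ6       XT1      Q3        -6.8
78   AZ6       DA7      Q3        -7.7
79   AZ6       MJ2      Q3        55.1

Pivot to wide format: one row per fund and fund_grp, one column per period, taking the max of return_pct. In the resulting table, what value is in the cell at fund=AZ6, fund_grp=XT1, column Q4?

93.8

Rows with fund=AZ6, fund_grp=XT1 and period=Q4: return_pct values are 37.7, 86.7, 32.1, 93.8, 73.1.
max(37.7, 86.7, 32.1, 93.8, 73.1) = 93.8.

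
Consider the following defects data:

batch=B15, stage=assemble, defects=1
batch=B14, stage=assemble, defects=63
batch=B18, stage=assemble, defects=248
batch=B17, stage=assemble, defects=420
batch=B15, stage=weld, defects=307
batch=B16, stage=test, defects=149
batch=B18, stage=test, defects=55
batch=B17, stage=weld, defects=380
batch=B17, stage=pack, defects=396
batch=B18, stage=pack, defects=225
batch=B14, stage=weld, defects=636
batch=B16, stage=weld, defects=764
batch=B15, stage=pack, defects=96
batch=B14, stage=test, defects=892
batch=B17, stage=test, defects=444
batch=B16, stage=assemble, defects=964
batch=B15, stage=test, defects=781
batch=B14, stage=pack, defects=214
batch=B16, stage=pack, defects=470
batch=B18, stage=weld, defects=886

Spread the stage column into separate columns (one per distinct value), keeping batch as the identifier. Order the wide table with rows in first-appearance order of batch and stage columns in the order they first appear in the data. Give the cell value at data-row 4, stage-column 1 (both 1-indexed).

420

With rows in first-appearance order of batch, row 4 is batch=B17. stage columns in first-appearance order: assemble, weld, test, pack; column 1 is assemble.
Long rows with batch=B17, stage=assemble: defects = 420.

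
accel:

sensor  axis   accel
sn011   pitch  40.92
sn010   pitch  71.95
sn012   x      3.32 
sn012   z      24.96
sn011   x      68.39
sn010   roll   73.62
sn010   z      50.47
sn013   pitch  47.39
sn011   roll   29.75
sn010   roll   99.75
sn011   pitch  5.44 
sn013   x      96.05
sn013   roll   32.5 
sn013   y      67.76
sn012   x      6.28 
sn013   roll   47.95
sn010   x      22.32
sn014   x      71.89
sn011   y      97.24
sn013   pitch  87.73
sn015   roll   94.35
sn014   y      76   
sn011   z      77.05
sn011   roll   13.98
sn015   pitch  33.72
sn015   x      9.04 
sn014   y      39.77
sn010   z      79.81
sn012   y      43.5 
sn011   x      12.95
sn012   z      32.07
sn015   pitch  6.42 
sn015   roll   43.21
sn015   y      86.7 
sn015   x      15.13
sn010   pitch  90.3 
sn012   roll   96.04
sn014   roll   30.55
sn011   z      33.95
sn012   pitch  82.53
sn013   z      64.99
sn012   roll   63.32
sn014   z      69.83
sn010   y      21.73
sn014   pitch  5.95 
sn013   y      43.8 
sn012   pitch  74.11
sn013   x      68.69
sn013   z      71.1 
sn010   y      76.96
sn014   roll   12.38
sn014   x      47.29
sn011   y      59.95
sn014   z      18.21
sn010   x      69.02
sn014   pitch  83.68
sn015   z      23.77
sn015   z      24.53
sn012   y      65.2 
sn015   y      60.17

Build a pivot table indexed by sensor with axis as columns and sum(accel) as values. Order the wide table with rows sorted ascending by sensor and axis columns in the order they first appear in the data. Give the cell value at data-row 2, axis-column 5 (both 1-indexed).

157.19

With rows sorted ascending by sensor, row 2 is sensor=sn011. axis columns in first-appearance order: pitch, x, z, roll, y; column 5 is y.
Long rows with sensor=sn011, axis=y: 97.24 + 59.95 = 157.19.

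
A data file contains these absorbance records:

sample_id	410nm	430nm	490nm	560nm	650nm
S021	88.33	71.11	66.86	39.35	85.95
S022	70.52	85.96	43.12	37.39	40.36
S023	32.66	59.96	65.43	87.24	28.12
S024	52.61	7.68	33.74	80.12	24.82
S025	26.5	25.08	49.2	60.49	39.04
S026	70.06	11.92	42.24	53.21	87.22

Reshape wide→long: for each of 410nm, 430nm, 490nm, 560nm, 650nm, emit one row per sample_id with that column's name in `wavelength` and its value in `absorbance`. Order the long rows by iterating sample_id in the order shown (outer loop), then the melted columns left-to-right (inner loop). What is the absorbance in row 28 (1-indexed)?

42.24

30 rows total (6 × 5). Row 28: index ⌊(28-1)/5⌋ = 5 into sample_id → S026; (28-1) mod 5 = 2 into the melted columns → 490nm.
So row 28 is (S026, 490nm, 42.24); absorbance = 42.24.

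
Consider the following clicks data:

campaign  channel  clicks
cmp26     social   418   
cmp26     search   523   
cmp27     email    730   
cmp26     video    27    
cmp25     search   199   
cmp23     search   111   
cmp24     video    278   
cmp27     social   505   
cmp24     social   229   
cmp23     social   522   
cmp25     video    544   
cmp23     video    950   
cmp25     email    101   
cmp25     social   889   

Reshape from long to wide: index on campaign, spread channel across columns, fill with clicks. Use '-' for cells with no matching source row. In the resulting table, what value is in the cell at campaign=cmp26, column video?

The long row with campaign=cmp26, channel=video has clicks=27.

27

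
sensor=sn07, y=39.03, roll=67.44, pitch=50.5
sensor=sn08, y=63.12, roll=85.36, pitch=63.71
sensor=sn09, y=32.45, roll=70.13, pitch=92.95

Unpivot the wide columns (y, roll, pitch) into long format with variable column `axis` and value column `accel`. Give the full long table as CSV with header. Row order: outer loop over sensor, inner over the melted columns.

sensor,axis,accel
sn07,y,39.03
sn07,roll,67.44
sn07,pitch,50.5
sn08,y,63.12
sn08,roll,85.36
sn08,pitch,63.71
sn09,y,32.45
sn09,roll,70.13
sn09,pitch,92.95

Each (sensor, column) pair becomes one row: 3 × 3 = 9 rows.
For example, (sn07, y) → accel=39.03.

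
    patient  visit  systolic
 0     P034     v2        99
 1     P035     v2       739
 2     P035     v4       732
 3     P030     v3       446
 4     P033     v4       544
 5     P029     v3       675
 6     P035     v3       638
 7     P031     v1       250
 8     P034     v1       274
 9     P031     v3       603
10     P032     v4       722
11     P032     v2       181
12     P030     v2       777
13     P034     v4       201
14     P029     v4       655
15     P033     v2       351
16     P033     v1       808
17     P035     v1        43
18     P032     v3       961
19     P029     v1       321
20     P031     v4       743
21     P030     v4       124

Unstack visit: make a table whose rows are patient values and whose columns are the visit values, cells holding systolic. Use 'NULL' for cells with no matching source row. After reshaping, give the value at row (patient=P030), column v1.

NULL

No long-format row has patient=P030 and visit=v1, so the cell is NULL.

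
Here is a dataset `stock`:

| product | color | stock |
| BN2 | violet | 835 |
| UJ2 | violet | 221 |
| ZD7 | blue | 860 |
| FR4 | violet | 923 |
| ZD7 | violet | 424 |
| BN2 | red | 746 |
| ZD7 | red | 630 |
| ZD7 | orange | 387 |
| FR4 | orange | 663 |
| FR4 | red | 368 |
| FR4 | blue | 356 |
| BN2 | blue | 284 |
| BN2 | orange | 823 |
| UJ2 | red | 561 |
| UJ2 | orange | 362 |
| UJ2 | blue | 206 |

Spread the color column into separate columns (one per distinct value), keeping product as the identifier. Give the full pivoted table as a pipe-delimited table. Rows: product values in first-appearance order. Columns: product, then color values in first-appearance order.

Columns: product plus the 4 distinct color values (violet, blue, red, orange).
For example, row BN2 column violet takes stock=835 from the long row (BN2, violet).

| product | violet | blue | red | orange |
| BN2 | 835 | 284 | 746 | 823 |
| UJ2 | 221 | 206 | 561 | 362 |
| ZD7 | 424 | 860 | 630 | 387 |
| FR4 | 923 | 356 | 368 | 663 |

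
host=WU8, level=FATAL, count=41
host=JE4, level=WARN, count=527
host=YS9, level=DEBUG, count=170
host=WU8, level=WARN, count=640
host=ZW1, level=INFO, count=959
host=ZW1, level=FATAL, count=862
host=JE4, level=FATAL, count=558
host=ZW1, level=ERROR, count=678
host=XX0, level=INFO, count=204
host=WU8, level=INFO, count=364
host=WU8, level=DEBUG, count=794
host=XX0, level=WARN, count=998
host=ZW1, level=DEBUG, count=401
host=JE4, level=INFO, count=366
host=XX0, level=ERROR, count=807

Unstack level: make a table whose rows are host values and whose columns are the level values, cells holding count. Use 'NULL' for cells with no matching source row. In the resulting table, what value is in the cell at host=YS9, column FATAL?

No long-format row has host=YS9 and level=FATAL, so the cell is NULL.

NULL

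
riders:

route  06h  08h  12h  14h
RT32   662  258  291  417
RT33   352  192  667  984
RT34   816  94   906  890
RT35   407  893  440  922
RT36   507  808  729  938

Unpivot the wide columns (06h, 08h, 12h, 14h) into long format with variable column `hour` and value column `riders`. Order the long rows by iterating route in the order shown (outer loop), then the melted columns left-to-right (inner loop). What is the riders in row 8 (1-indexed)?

984

20 rows total (5 × 4). Row 8: index ⌊(8-1)/4⌋ = 1 into route → RT33; (8-1) mod 4 = 3 into the melted columns → 14h.
So row 8 is (RT33, 14h, 984); riders = 984.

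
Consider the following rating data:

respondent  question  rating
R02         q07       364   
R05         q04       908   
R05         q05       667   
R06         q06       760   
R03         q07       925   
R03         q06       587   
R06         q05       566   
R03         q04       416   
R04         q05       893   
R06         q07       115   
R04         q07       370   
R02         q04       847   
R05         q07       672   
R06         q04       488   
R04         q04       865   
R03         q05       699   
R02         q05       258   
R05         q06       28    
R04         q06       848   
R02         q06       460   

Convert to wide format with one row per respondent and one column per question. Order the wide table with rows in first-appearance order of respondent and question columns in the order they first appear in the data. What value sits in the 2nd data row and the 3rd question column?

With rows in first-appearance order of respondent, row 2 is respondent=R05. question columns in first-appearance order: q07, q04, q05, q06; column 3 is q05.
Long rows with respondent=R05, question=q05: rating = 667.

667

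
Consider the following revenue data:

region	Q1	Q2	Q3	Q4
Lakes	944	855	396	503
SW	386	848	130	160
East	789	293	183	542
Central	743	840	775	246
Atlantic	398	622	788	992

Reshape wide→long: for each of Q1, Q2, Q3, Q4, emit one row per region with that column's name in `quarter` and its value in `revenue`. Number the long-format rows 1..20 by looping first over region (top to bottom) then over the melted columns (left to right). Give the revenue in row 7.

20 rows total (5 × 4). Row 7: index ⌊(7-1)/4⌋ = 1 into region → SW; (7-1) mod 4 = 2 into the melted columns → Q3.
So row 7 is (SW, Q3, 130); revenue = 130.

130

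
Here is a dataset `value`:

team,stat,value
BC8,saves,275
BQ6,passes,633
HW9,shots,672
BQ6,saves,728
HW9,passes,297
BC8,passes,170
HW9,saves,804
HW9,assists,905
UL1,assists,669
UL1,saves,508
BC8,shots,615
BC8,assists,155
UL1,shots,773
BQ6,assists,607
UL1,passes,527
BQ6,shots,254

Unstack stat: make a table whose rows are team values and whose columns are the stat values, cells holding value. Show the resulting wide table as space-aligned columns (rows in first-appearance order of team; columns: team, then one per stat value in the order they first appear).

Columns: team plus the 4 distinct stat values (saves, passes, shots, assists).
For example, row BC8 column saves takes value=275 from the long row (BC8, saves).

team  saves  passes  shots  assists
BC8   275    170     615    155    
BQ6   728    633     254    607    
HW9   804    297     672    905    
UL1   508    527     773    669    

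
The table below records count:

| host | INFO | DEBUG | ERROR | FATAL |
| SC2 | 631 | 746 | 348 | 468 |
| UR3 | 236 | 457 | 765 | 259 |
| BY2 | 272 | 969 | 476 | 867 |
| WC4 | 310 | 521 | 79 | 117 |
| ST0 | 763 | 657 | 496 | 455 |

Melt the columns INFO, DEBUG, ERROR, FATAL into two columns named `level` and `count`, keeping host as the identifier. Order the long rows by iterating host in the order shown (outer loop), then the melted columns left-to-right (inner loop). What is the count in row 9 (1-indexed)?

20 rows total (5 × 4). Row 9: index ⌊(9-1)/4⌋ = 2 into host → BY2; (9-1) mod 4 = 0 into the melted columns → INFO.
So row 9 is (BY2, INFO, 272); count = 272.

272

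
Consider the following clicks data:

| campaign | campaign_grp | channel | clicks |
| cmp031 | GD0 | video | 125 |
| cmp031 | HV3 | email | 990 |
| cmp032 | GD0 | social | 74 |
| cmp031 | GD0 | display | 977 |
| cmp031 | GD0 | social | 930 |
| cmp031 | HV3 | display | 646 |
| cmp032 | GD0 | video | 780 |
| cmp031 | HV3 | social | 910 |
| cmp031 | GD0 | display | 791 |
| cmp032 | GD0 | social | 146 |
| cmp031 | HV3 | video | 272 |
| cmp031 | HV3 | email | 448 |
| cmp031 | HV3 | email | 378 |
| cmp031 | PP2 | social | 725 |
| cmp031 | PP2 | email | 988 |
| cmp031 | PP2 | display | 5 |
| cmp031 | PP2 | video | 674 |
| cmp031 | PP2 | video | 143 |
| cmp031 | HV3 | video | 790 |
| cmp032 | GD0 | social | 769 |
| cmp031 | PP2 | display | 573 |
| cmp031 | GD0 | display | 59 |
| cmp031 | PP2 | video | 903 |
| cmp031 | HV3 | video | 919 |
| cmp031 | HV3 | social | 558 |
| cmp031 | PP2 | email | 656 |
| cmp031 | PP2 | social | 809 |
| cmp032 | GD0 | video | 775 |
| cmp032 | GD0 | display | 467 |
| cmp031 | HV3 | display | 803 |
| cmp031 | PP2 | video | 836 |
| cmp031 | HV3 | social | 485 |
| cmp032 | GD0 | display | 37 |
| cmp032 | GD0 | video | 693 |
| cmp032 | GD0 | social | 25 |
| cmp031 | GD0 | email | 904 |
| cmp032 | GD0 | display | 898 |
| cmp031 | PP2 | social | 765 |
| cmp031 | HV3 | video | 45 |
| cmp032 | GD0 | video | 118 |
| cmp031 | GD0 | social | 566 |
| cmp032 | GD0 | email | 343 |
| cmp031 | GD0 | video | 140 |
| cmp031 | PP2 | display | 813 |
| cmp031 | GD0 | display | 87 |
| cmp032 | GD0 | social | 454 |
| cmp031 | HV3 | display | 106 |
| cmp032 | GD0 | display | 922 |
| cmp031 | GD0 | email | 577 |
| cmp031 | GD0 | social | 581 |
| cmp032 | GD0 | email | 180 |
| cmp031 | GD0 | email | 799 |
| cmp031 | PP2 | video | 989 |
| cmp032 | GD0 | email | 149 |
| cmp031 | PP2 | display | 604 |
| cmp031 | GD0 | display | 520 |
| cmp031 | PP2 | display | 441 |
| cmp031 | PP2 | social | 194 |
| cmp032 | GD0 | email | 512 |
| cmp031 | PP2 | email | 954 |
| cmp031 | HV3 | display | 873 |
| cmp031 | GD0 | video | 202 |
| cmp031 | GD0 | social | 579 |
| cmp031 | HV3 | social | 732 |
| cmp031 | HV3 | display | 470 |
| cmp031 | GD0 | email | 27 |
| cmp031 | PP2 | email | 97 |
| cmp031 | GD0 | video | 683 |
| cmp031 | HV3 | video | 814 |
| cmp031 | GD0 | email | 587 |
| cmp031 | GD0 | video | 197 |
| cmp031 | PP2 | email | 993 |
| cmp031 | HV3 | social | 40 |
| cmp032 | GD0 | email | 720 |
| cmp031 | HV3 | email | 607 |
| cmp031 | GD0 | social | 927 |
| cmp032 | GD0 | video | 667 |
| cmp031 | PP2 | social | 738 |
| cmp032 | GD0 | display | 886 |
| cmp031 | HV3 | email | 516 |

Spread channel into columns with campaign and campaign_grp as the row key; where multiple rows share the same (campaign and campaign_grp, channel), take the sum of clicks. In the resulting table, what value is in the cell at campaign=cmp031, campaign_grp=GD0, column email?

Rows with campaign=cmp031, campaign_grp=GD0 and channel=email: clicks values are 904, 577, 799, 27, 587.
904 + 577 + 799 + 27 + 587 = 2894.

2894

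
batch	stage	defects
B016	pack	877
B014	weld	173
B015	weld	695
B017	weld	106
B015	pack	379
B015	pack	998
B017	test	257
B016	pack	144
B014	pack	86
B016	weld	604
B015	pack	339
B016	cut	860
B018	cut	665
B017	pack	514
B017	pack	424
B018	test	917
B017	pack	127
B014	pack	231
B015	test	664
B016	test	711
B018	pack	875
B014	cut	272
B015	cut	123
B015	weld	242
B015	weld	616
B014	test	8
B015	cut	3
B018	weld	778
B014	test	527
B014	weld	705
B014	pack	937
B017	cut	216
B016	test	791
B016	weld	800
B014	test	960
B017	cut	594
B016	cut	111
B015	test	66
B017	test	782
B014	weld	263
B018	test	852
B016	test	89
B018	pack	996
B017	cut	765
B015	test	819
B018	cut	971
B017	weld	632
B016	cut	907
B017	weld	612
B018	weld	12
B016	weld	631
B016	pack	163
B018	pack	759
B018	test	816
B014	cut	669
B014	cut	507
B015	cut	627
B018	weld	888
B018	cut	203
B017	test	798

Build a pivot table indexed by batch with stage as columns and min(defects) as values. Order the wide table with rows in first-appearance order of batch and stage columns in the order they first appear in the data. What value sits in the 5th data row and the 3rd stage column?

With rows in first-appearance order of batch, row 5 is batch=B018. stage columns in first-appearance order: pack, weld, test, cut; column 3 is test.
Long rows with batch=B018, stage=test: min(917, 852, 816) = 816.

816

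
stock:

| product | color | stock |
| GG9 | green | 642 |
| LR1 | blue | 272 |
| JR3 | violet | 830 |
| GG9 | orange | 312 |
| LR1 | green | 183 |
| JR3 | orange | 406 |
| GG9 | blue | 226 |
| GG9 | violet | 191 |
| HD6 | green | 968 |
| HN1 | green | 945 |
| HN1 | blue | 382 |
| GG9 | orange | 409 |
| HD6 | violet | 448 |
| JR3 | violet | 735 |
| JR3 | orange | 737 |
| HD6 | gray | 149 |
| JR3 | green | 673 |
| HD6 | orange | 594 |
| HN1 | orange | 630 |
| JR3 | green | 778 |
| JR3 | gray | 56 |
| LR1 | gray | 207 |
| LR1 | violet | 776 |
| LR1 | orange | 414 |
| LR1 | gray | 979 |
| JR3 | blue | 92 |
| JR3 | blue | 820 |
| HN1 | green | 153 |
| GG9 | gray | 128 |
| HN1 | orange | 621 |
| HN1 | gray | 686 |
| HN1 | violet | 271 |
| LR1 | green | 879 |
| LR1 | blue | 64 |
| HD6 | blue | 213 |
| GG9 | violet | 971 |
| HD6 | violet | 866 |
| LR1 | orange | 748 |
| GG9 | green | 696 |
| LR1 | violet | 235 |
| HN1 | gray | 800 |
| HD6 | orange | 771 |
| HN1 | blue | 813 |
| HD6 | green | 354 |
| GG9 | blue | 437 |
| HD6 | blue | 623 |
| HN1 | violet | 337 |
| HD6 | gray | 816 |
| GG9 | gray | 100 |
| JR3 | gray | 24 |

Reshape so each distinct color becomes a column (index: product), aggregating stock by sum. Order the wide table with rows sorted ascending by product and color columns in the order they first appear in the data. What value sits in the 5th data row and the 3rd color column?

With rows sorted ascending by product, row 5 is product=LR1. color columns in first-appearance order: green, blue, violet, orange, gray; column 3 is violet.
Long rows with product=LR1, color=violet: 776 + 235 = 1011.

1011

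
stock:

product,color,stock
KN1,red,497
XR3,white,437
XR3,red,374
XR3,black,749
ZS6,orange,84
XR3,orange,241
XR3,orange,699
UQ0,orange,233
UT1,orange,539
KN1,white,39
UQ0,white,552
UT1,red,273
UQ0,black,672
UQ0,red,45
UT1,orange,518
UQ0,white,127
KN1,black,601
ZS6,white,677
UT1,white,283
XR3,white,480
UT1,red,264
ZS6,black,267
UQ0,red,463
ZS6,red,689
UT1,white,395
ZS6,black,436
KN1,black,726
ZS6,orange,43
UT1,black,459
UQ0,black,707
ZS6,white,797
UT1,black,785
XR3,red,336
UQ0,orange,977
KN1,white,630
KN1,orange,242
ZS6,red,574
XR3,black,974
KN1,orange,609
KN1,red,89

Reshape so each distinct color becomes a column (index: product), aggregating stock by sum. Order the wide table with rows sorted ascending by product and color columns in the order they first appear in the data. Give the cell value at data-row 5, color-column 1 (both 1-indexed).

With rows sorted ascending by product, row 5 is product=ZS6. color columns in first-appearance order: red, white, black, orange; column 1 is red.
Long rows with product=ZS6, color=red: 689 + 574 = 1263.

1263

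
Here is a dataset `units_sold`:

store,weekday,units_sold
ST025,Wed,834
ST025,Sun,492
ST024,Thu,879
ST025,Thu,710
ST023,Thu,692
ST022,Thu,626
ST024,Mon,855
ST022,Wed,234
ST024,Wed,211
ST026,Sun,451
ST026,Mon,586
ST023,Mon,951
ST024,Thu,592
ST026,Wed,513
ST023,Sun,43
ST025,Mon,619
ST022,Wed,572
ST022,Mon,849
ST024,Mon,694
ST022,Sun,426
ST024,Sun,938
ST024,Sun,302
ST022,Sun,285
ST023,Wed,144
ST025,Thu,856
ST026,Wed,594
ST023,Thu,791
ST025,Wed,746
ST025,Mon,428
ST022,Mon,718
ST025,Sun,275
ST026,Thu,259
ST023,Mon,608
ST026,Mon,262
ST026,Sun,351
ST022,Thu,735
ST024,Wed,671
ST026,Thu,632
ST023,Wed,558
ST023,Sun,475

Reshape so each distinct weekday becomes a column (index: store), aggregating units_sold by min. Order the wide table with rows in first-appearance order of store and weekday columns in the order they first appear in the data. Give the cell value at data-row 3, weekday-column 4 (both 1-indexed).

608

With rows in first-appearance order of store, row 3 is store=ST023. weekday columns in first-appearance order: Wed, Sun, Thu, Mon; column 4 is Mon.
Long rows with store=ST023, weekday=Mon: min(951, 608) = 608.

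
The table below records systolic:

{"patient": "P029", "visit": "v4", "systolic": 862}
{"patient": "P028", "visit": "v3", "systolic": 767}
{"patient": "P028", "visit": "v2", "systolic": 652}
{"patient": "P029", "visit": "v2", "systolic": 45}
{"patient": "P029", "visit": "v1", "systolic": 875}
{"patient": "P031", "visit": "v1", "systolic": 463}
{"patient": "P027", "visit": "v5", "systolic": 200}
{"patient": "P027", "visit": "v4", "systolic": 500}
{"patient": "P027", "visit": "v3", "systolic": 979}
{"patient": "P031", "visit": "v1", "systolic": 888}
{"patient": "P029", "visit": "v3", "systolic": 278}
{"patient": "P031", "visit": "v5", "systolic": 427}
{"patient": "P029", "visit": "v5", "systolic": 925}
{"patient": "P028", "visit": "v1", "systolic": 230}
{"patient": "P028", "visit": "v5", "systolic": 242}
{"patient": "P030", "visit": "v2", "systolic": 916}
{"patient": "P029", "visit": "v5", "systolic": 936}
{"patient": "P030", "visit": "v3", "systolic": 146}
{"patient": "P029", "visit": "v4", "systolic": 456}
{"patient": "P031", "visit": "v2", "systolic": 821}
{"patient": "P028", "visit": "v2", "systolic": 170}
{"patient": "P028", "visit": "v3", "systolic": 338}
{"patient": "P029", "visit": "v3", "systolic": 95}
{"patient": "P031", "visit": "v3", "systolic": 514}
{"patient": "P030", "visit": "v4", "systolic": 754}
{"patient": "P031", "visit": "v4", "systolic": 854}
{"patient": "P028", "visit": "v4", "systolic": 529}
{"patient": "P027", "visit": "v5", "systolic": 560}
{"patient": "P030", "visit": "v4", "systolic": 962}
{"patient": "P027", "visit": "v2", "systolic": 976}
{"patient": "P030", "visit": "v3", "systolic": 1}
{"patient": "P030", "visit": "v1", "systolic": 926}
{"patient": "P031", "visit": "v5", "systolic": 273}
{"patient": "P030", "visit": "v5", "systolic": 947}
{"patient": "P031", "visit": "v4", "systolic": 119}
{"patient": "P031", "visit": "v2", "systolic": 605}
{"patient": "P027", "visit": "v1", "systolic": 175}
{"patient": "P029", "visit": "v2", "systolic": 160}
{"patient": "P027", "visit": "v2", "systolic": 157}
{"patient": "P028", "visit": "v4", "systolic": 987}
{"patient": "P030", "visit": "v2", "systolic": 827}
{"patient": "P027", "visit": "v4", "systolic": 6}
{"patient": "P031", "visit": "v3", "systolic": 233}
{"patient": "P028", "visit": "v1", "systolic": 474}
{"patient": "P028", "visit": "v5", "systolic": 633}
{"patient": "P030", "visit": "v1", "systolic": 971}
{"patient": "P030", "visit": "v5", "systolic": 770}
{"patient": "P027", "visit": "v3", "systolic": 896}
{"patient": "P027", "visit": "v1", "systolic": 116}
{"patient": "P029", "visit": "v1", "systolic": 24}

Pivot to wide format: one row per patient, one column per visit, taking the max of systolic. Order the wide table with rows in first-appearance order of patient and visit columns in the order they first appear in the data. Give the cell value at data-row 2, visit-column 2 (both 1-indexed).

With rows in first-appearance order of patient, row 2 is patient=P028. visit columns in first-appearance order: v4, v3, v2, v1, v5; column 2 is v3.
Long rows with patient=P028, visit=v3: max(767, 338) = 767.

767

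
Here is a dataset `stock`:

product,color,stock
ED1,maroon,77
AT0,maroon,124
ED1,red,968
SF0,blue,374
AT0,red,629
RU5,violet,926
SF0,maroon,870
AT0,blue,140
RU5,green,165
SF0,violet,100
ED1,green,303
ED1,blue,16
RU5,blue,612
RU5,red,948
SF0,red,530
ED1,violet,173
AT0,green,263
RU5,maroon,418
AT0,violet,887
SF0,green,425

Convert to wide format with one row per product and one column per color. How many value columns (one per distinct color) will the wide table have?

5

5 distinct color values: maroon, red, blue, violet, green.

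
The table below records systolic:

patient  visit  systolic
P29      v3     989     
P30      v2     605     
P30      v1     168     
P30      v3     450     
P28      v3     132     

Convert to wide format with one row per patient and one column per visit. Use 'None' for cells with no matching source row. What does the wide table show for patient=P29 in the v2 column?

No long-format row has patient=P29 and visit=v2, so the cell is None.

None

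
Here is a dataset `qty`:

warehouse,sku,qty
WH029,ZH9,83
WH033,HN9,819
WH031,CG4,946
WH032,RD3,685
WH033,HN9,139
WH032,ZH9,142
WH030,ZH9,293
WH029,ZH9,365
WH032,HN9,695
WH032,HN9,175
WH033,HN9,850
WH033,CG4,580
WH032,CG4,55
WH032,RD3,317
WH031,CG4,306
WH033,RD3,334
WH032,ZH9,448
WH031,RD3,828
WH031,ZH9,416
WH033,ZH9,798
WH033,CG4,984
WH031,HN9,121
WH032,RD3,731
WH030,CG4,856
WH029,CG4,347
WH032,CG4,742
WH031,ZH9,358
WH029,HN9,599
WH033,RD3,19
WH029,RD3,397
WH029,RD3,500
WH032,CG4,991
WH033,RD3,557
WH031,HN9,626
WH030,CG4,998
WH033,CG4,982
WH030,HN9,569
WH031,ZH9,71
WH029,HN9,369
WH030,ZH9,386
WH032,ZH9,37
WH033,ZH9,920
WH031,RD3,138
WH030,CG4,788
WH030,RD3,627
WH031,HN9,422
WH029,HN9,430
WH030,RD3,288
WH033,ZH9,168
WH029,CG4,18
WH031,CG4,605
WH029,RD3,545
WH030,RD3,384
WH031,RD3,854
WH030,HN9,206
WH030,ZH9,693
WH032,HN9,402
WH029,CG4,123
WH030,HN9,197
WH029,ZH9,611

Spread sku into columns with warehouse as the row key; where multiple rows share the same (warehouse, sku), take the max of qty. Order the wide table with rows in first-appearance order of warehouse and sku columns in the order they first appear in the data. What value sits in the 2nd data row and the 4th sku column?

557

With rows in first-appearance order of warehouse, row 2 is warehouse=WH033. sku columns in first-appearance order: ZH9, HN9, CG4, RD3; column 4 is RD3.
Long rows with warehouse=WH033, sku=RD3: max(334, 19, 557) = 557.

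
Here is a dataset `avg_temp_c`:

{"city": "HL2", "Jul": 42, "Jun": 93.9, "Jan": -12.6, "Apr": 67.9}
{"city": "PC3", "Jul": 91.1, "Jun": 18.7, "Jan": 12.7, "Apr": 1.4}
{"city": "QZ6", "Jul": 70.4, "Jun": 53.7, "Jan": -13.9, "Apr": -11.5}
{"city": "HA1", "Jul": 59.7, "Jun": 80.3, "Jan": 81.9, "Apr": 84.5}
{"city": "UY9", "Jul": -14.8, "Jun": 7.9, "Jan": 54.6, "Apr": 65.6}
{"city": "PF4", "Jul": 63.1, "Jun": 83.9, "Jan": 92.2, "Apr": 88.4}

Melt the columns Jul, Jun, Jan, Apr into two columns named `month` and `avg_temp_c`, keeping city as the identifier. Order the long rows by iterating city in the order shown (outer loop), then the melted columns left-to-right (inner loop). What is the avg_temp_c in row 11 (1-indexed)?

-13.9

24 rows total (6 × 4). Row 11: index ⌊(11-1)/4⌋ = 2 into city → QZ6; (11-1) mod 4 = 2 into the melted columns → Jan.
So row 11 is (QZ6, Jan, -13.9); avg_temp_c = -13.9.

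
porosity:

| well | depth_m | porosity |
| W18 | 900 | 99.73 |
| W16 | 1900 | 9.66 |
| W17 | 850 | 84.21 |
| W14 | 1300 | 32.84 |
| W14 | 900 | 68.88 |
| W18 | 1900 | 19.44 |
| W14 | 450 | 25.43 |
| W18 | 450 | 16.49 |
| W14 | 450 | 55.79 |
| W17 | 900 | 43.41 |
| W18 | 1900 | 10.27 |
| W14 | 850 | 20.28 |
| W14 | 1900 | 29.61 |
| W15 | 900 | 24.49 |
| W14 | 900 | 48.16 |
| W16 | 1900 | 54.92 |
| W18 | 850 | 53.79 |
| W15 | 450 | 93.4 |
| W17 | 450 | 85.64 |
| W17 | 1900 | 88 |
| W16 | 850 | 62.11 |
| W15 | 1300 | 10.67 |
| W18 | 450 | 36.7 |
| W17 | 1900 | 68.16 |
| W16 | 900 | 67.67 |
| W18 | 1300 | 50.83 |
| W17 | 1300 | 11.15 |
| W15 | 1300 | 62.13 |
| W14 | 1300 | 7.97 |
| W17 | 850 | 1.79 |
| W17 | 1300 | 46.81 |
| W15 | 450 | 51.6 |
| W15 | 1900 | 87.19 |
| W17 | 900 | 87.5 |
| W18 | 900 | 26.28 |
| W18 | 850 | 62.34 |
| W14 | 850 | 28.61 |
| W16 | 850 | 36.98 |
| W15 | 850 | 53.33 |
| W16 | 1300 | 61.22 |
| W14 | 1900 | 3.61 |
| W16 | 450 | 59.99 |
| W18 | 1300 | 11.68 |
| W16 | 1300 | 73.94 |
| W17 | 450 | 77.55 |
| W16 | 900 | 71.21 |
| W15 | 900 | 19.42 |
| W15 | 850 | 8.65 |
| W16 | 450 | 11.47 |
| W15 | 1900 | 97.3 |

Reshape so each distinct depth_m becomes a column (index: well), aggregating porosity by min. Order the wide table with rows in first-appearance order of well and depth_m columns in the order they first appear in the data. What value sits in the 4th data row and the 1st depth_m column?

48.16

With rows in first-appearance order of well, row 4 is well=W14. depth_m columns in first-appearance order: 900, 1900, 850, 1300, 450; column 1 is 900.
Long rows with well=W14, depth_m=900: min(68.88, 48.16) = 48.16.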